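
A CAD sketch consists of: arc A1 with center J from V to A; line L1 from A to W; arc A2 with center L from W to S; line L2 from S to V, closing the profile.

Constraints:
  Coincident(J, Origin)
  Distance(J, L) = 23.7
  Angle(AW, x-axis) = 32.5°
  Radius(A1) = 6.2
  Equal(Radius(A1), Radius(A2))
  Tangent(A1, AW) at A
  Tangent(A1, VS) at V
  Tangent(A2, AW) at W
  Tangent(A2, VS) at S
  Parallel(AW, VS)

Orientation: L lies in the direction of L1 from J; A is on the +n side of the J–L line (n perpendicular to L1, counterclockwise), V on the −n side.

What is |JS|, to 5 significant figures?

24.498

The slot axis is L1's direction at 32.5°, so u = (cos 32.5°, sin 32.5°) = (0.84339, 0.53730) and n = (−sin 32.5°, cos 32.5°) = (-0.53730, 0.84339). J is at the origin and L lies 23.7 along u from J, so L = 23.7·u = (19.988, 12.734). Tangency of A1 to both parallel lines with radius 6.2 puts A and V at J ± 6.2·n: A = (-3.3313, 5.2290), V = (3.3313, -5.2290). Equal radii place W and S the same way about L: W = L + 6.2·n = (16.657, 17.963), S = L − 6.2·n = (23.320, 7.5050). Then |JS| = |S − J| = 24.498.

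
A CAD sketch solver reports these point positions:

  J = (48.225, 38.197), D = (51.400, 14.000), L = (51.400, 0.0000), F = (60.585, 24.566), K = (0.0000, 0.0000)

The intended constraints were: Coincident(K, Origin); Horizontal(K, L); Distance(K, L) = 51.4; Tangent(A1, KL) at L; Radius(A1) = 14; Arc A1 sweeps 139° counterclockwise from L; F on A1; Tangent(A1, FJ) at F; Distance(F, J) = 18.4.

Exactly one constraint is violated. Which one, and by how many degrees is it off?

Tangent(A1, FJ) at F — off by 6.80°.

K = (0.00, 0.00) ✓; K.y = 0.00, L.y = 0.00 ✓; |KL| = 51.40 ✓; ∠(DL, LK) = 90.00° ✓; |DL| = 14.00 ✓; bearing(D→F) − bearing(D→L) = 139.0° ✓; |DF| = 14.00 ✓; ∠(DF, FJ) = 96.80° ✗; |FJ| = 18.40 ✓.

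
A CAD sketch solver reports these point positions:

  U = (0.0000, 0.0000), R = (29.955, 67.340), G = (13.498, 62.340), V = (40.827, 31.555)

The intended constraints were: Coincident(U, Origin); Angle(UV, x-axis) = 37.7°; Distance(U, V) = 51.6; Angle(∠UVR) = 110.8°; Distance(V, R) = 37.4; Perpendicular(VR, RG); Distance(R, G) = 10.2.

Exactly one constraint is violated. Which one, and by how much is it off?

Distance(R, G) = 10.2 — off by 7.00.

U = (0.00, 0.00) ✓; UV at 37.70° ✓; |UV| = 51.60 ✓; ∠UVR = 110.8° ✓; |VR| = 37.40 ✓; ∠(VR, RG) = 90.00° ✓; |RG| = 17.20 ✗.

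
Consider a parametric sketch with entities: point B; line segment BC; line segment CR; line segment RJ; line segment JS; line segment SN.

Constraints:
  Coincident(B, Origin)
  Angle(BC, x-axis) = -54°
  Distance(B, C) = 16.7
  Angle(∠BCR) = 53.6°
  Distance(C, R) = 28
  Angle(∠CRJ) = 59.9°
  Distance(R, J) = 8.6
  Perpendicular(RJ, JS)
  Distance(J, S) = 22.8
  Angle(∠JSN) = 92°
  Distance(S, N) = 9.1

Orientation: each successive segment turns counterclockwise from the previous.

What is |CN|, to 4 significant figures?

14.58

B is at the origin; BC runs at -54.0° with length 16.7, so C = (9.816, -13.51). ∠BCR = 53.6° gives CR at 72.40° from the x-axis; with |CR| = 28.0, R = (18.28, 13.18). ∠CRJ = 59.9° gives RJ at -167.5° from the x-axis; with |RJ| = 8.6, J = (9.886, 11.32). RJ ⟂ JS, so JS runs at -77.50°; with |JS| = 22.8, S = (14.82, -10.94). ∠JSN = 92.0° gives SN at 10.50° from the x-axis; with |SN| = 9.1, N = (23.77, -9.284). Then |CN| = |N − C| = 14.58.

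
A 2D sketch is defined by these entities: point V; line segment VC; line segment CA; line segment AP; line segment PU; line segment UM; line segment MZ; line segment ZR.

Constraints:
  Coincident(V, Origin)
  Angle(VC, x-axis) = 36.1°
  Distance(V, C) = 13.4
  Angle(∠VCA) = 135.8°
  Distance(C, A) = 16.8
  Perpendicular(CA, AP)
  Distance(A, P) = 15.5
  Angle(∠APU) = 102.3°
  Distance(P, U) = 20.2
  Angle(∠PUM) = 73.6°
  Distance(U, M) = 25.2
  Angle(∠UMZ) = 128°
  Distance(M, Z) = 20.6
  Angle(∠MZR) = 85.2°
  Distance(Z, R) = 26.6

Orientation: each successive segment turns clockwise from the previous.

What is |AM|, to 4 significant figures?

18.71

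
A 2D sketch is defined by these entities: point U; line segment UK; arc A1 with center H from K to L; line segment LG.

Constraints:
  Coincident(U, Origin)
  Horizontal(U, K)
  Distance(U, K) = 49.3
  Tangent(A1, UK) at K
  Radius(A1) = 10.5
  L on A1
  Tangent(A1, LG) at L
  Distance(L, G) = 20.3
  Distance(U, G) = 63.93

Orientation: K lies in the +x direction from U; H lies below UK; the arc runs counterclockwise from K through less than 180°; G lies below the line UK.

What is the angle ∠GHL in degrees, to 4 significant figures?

62.65°

Checks: |HL| = 10.50 ✓; ∠(HL, LG) = 90.00° ✓; |LG| = 20.30 ✓; |UG| = 63.93 ✓.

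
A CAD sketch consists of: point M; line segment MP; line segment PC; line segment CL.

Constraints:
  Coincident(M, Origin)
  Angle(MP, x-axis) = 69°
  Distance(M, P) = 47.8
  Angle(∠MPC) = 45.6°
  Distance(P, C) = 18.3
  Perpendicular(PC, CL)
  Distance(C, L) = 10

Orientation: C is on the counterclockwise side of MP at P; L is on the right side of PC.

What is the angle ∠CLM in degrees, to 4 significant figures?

18.93°

M is at the origin; MP runs at 69.0° with length 47.8, so P = 47.8·(cos 69.0°, sin 69.0°) = (17.13, 44.63). ∠MPC = 45.6°, so PC runs at 69.0° + (180° − 45.6°) = 203.4° from the x-axis; with |PC| = 18.3, C = P + 18.3·(cos 203.4°, sin 203.4°) = (0.3351, 37.36). PC is perpendicular to CL; with |CL| = 10.0 on the right of PC, L = C + 10.0·(-0.3971, 0.9178) = (-3.636, 46.53). Then cos ∠CLM = LC·LM / (|LC||LM|), giving 18.93°.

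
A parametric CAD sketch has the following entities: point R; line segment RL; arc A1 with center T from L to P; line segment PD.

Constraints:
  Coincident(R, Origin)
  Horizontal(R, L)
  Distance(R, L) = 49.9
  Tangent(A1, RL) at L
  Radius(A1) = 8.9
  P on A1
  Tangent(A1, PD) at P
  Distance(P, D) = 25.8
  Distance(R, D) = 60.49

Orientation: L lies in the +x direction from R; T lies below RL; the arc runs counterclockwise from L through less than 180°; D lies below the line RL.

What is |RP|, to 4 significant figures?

42.88

Checks: |RL| = 49.90 ✓; |TP| = 8.900 ✓; ∠(TP, PD) = 90.00° ✓; |PD| = 25.80 ✓; |RD| = 60.49 ✓.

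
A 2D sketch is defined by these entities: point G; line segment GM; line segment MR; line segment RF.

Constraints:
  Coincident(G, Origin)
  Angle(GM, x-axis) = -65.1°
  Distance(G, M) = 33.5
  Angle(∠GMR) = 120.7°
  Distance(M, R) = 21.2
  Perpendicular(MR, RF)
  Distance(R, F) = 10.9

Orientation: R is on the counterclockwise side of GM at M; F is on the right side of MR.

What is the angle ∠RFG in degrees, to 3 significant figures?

44.0°

∠GMR = 120.7°, so MR runs at -65.1° + (180° − 120.7°) = -5.80° from the x-axis; with |MR| = 21.2, R = M + 21.2·(cos -5.80°, sin -5.80°) = (35.2, -32.5). MR is perpendicular to RF; with |RF| = 10.9 on the right of MR, F = R + 10.9·(-0.101, -0.995) = (34.1, -43.4). Then cos ∠RFG = FR·FG / (|FR||FG|), giving 44.0°.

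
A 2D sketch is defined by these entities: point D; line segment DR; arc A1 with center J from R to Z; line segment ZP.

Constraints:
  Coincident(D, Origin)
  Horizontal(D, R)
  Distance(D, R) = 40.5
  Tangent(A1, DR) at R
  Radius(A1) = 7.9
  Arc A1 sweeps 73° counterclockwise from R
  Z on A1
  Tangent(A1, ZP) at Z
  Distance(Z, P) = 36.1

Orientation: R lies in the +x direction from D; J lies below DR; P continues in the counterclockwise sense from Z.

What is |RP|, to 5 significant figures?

44.011

D is at the origin; D and R share the same y with |DR| = 40.5 and R on the +x side, so R = (40.500, 0.0000). The tangent condition forces JR to be normal to DR, so J = R + (0, -7.9) = (40.500, -7.9000). On A1, R sits at bearing 90° from J; a 73° counterclockwise sweep puts Z at bearing 163°, so Z = J + 7.9·(cos 163°, sin 163°) = (32.945, -5.5903). Tangency of A1 to ZP means the radius JZ is perpendicular to ZP, so ZP runs along (−sin 163°, cos 163°); with |ZP| = 36.1, P = (22.391, -40.113). Then |RP| = |P − R| = 44.011.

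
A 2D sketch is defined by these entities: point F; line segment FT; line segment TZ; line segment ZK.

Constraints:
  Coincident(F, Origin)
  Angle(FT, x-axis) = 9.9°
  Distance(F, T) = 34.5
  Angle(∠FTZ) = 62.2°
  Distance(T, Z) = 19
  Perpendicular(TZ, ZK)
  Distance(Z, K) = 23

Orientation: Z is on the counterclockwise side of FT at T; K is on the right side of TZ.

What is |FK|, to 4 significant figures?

53.60

∠FTZ = 62.2°, so TZ runs at 9.9° + (180° − 62.2°) = 127.7° from the x-axis; with |TZ| = 19.0, Z = T + 19.0·(cos 127.7°, sin 127.7°) = (22.37, 20.96). The perpendicularity gives ZK at right angles to TZ; with |ZK| = 23.0 on the right of TZ, K = Z + 23.0·(0.7912, 0.6115) = (40.57, 35.03). Then |FK| = |K − F| = 53.60.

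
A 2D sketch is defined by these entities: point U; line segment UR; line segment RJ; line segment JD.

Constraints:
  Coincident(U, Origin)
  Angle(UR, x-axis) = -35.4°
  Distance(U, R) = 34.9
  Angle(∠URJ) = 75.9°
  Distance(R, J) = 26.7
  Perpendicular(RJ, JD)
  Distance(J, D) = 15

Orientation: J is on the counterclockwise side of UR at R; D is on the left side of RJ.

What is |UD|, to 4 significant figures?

26.20

U is at the origin; UR runs at -35.4° with length 34.9, so R = 34.9·(cos -35.4°, sin -35.4°) = (28.45, -20.22). ∠URJ = 75.9°, so RJ runs at -35.4° + (180° − 75.9°) = 68.70° from the x-axis; with |RJ| = 26.7, J = R + 26.7·(cos 68.70°, sin 68.70°) = (38.15, 4.659). RJ is perpendicular to JD; with |JD| = 15.0 on the left of RJ, D = J + 15.0·(-0.9317, 0.3633) = (24.17, 10.11). Then |UD| = |D − U| = 26.20.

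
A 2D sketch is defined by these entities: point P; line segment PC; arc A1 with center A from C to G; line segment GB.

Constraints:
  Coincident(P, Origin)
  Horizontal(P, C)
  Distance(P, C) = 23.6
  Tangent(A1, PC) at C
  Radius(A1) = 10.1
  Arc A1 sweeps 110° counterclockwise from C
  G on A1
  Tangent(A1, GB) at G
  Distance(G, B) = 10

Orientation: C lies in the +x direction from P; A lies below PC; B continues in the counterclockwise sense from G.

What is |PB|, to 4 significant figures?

28.88

On A1, C sits at bearing 90° from A; a 110° counterclockwise sweep puts G at bearing 200°, so G = A + 10.1·(cos 200°, sin 200°) = (14.11, -13.55). A1 meets GB tangentially, so AG is at right angles to GB, so GB runs along (−sin 200°, cos 200°); with |GB| = 10.0, B = (17.53, -22.95). Then |PB| = |B − P| = 28.88.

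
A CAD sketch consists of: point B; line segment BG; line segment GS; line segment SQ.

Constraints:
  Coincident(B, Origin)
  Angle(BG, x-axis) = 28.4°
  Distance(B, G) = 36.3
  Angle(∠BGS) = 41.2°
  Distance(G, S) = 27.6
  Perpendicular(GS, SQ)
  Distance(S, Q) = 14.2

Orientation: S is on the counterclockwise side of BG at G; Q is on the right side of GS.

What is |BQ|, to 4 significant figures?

38.11

B is at the origin; BG runs at 28.4° with length 36.3, so G = 36.3·(cos 28.4°, sin 28.4°) = (31.93, 17.27). ∠BGS = 41.2°, so GS runs at 28.4° + (180° − 41.2°) = 167.2° from the x-axis; with |GS| = 27.6, S = G + 27.6·(cos 167.2°, sin 167.2°) = (5.017, 23.38). The perpendicularity gives SQ at right angles to GS; with |SQ| = 14.2 on the right of GS, Q = S + 14.2·(0.2215, 0.9751) = (8.163, 37.23). Then |BQ| = |Q − B| = 38.11.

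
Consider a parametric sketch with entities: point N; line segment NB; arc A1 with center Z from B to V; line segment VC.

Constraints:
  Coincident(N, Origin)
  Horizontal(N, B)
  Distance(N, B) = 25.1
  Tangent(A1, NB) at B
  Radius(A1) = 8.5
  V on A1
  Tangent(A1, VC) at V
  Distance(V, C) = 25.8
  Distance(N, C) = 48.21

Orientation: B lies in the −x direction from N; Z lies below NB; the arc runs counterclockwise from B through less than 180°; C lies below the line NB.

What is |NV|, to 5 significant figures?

34.623

Checks: N = (0.00, 0.00) ✓; |ZV| = 8.500 ✓; ∠(ZV, VC) = 90.00° ✓; |VC| = 25.80 ✓; |NC| = 48.21 ✓.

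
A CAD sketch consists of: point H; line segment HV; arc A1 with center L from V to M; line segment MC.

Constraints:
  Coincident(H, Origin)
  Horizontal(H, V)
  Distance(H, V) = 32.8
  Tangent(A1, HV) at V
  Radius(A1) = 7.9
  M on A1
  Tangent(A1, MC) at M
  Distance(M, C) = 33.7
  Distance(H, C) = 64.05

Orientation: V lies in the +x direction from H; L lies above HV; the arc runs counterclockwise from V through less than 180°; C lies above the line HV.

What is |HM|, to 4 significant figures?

40.40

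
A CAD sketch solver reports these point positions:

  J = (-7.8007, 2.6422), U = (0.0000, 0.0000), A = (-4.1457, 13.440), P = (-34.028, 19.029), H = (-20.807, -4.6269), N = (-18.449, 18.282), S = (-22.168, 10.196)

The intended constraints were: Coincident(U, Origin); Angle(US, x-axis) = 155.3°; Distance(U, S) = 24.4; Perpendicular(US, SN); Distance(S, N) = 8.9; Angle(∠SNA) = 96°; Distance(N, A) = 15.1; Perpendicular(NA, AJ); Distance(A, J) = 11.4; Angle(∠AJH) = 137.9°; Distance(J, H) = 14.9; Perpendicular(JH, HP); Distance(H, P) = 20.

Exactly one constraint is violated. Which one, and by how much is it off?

Distance(H, P) = 20 — off by 7.10.

U = (0.00, 0.00) ✓; US at 155.3° ✓; |US| = 24.40 ✓; ∠(US, SN) = 90.00° ✓; |SN| = 8.900 ✓; ∠SNA = 96.00° ✓; |NA| = 15.10 ✓; ∠(NA, AJ) = 90.00° ✓; |AJ| = 11.40 ✓; ∠AJH = 137.9° ✓; |JH| = 14.90 ✓; ∠(JH, HP) = 90.00° ✓; |HP| = 27.10 ✗.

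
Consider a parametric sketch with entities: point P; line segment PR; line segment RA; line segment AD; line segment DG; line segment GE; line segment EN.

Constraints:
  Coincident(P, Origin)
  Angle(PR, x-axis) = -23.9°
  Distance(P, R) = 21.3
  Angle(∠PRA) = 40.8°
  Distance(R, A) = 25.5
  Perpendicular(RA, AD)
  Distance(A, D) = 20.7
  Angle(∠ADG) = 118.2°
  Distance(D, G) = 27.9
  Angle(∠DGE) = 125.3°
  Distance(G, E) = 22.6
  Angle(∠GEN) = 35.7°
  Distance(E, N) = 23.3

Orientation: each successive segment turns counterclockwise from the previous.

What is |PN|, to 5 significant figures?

13.878

∠DGE = 125.3° gives GE at -38.200° from the x-axis; with |GE| = 22.6, E = (6.2103, -36.262). ∠GEN = 35.7° gives EN at 106.10° from the x-axis; with |EN| = 23.3, N = (-0.25113, -13.876). Then |PN| = |N − P| = 13.878.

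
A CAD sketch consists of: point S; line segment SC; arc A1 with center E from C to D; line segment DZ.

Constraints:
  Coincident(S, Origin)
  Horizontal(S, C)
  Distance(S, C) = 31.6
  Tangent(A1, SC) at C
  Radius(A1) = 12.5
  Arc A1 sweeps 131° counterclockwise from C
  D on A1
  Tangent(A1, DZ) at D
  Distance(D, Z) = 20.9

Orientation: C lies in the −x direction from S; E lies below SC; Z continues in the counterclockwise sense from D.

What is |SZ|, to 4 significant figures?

45.57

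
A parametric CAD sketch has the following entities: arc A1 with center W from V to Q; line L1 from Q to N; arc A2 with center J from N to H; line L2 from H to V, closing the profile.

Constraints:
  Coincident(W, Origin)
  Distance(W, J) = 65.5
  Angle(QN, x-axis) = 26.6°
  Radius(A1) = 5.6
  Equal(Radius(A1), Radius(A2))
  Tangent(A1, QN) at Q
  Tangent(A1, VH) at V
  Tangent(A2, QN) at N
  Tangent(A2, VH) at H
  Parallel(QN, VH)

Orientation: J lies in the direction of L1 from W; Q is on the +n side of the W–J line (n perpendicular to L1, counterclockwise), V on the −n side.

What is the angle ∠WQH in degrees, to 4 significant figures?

80.30°

The slot axis is L1's direction at 26.6°, so u = (cos 26.6°, sin 26.6°) = (0.8942, 0.4478) and n = (−sin 26.6°, cos 26.6°) = (-0.4478, 0.8942). W is at the origin and J lies 65.5 along u from W, so J = 65.5·u = (58.57, 29.33). Tangency of A1 to both parallel lines with radius 5.6 puts Q and V at W ± 5.6·n: Q = (-2.507, 5.007), V = (2.507, -5.007). Equal radii place N and H the same way about J: N = J + 5.6·n = (56.06, 34.34), H = J − 5.6·n = (61.07, 24.32). Then cos ∠WQH = QW·QH / (|QW||QH|), giving 80.30°.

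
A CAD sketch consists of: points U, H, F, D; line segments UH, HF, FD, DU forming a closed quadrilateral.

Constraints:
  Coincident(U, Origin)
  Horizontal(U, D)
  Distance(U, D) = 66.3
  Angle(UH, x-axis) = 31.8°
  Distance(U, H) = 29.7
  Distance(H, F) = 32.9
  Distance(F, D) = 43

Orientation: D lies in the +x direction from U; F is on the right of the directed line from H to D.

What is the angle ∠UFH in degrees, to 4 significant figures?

54.51°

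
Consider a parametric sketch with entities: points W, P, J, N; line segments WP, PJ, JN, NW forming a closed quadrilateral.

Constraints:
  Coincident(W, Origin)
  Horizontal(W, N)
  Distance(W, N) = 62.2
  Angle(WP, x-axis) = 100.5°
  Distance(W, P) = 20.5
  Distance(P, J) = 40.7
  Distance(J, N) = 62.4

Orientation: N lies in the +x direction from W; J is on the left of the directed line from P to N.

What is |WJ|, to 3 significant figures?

55.3

W is at the origin; WN is horizontal with |WN| = 62.2 and N in +x, so N = (62.2, 0). WP runs at 100.5° with |WP| = 20.5, so P = (-3.74, 20.2). J is determined by |PJ| = 40.7 and |JN| = 62.4 together: it lies at the intersection of circle(P, 40.7) and circle(N, 62.4). With |PN| = 68.9, the foot of the radical line on PN is 18.2 from P and the perpendicular offset is √(40.7² − 18.2²) = 36.4. Taking the left-of-PN solution: J = (24.4, 49.6).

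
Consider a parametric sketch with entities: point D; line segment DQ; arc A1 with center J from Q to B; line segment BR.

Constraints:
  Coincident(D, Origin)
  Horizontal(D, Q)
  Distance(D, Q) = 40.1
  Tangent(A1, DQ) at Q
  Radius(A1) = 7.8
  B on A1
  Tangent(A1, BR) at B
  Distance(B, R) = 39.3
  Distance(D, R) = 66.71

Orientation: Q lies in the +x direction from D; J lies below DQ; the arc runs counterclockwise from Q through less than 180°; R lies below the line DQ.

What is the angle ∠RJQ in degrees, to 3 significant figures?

170°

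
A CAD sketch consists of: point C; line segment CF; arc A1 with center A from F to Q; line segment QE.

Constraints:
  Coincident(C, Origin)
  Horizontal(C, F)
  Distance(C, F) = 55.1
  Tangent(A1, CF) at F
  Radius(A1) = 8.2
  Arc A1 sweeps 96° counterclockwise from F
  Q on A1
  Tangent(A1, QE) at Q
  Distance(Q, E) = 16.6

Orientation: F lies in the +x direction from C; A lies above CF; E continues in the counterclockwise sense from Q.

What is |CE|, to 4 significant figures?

66.62

On A1, F sits at bearing -90° from A; a 96° counterclockwise sweep puts Q at bearing 6°, so Q = A + 8.2·(cos 6°, sin 6°) = (63.26, 9.057). A1 meets QE tangentially, so AQ is at right angles to QE, so QE runs along (−sin 6°, cos 6°); with |QE| = 16.6, E = (61.52, 25.57). Then |CE| = |E − C| = 66.62.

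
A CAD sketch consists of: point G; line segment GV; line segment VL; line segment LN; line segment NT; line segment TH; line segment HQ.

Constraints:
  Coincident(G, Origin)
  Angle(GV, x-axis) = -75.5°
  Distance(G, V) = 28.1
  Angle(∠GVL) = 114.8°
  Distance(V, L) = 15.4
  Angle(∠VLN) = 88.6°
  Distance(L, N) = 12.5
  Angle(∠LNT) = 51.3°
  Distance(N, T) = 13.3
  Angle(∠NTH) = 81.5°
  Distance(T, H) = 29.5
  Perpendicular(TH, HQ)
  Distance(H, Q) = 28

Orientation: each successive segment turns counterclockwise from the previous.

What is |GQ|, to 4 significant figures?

60.77

∠NTH = 81.5° gives TH at -51.70° from the x-axis; with |TH| = 29.5, H = (30.86, -47.37). TH is perpendicular to HQ, so HQ runs at 38.30°; with |HQ| = 28.0, Q = (52.84, -30.02). Then |GQ| = |Q − G| = 60.77.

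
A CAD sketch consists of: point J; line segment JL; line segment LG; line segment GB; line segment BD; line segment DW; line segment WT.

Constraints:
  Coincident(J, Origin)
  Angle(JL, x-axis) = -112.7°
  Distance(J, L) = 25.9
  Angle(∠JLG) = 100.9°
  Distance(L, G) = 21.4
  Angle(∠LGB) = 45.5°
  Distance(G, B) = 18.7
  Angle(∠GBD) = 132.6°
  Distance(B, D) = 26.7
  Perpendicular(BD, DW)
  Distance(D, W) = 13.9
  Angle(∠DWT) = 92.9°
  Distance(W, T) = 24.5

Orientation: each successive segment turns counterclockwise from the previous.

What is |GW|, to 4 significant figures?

39.36

∠GBD = 132.6° gives BD at 148.3° from the x-axis; with |BD| = 26.7, D = (-18.42, -3.344). The perpendicularity gives DW at right angles to BD, so DW runs at -121.7°; with |DW| = 13.9, W = (-25.73, -15.17). Then |GW| = |W − G| = 39.36.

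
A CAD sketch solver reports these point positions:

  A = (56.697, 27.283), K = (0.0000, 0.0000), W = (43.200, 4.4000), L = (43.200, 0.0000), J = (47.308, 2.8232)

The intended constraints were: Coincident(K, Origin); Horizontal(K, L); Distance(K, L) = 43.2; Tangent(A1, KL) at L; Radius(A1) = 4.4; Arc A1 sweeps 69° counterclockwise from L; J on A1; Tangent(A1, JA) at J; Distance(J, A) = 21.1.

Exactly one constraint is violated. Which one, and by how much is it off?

Distance(J, A) = 21.1 — off by 5.10.

K = (0.00, 0.00) ✓; K.y = 0.00, L.y = 0.00 ✓; |KL| = 43.20 ✓; ∠(WL, LK) = 90.00° ✓; |WL| = 4.400 ✓; bearing(W→J) − bearing(W→L) = 69.00° ✓; |WJ| = 4.400 ✓; ∠(WJ, JA) = 90.00° ✓; |JA| = 26.20 ✗.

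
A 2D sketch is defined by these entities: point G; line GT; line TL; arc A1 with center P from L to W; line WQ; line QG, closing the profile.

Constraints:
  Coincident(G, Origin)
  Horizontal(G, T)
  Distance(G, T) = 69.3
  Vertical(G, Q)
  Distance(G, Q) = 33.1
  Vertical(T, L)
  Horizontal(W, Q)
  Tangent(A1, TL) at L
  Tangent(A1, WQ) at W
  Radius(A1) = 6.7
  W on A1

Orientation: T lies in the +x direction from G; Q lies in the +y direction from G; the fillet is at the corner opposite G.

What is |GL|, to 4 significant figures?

74.16

G is at the origin; G and T share the same y with |GT| = 69.3 and T on the +x side, so T = (69.30, 0.000). GQ is vertical with |GQ| = 33.1 and Q on the +y side, so Q = (0.000, 33.10). The virtual corner opposite G is at (69.30, 33.10). Tangency of A1 to TL means the radius PL is perpendicular to TL and since A1 is tangent to WQ there, PW ⟂ WQ, with radius 6.7, so the center P sits 6.7 in from both sides at P = (62.60, 26.40). That places the tangent points at L = (69.30, 26.40) on TL and W = (62.60, 33.10) on WQ. Then |GL| = |L − G| = 74.16.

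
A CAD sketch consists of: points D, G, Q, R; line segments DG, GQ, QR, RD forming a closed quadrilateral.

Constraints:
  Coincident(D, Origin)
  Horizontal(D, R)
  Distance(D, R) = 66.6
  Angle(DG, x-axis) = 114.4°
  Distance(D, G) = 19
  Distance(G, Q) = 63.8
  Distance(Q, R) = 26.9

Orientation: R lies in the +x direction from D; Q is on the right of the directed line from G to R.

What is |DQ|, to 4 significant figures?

48.96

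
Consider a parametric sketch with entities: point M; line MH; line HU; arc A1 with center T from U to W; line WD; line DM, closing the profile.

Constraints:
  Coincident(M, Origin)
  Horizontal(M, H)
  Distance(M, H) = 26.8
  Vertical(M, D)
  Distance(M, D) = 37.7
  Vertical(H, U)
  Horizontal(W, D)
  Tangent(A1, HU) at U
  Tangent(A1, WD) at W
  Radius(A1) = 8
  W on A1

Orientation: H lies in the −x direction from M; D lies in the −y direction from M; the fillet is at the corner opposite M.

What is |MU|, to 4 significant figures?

40.00

The virtual corner opposite M is at (-26.80, -37.70). The tangent condition forces TU to be normal to HU and tangency of A1 to WD means the radius TW is perpendicular to WD, with radius 8.0, so the center T sits 8.0 in from both sides at T = (-18.80, -29.70). That places the tangent points at U = (-26.80, -29.70) on HU and W = (-18.80, -37.70) on WD. Then |MU| = |U − M| = 40.00.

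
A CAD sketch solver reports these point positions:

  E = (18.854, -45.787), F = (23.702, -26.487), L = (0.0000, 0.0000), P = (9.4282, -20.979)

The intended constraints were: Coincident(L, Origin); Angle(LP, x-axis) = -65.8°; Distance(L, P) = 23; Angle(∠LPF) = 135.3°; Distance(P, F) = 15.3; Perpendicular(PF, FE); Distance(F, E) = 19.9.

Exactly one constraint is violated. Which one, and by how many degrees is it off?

Perpendicular(PF, FE) — off by 7.00°.

L = (0.00, 0.00) ✓; LP at -65.80° ✓; |LP| = 23.00 ✓; ∠LPF = 135.3° ✓; |PF| = 15.30 ✓; ∠(PF, FE) = 83.00° ✗; |FE| = 19.90 ✓.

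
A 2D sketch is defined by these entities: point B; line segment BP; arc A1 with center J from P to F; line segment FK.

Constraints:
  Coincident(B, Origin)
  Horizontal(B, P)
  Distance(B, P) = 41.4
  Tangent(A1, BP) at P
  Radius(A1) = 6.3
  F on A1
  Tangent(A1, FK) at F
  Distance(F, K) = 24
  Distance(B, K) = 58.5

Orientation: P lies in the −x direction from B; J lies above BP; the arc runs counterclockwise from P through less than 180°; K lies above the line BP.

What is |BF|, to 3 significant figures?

37.7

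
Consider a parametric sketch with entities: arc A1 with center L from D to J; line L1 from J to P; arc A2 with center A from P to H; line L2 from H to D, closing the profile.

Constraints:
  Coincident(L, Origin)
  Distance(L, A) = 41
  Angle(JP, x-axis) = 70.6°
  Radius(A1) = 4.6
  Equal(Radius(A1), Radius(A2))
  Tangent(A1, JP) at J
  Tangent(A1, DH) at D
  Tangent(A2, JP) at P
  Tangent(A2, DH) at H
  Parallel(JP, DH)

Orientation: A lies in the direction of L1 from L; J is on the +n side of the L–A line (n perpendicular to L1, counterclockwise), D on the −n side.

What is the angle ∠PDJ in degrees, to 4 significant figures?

77.35°

Tangency of A1 to both parallel lines with radius 4.6 puts J and D at L ± 4.6·n: J = (-4.339, 1.528), D = (4.339, -1.528). Equal radii place P and H the same way about A: P = A + 4.6·n = (9.280, 40.20), H = A − 4.6·n = (17.96, 37.14). Then cos ∠PDJ = DP·DJ / (|DP||DJ|), giving 77.35°.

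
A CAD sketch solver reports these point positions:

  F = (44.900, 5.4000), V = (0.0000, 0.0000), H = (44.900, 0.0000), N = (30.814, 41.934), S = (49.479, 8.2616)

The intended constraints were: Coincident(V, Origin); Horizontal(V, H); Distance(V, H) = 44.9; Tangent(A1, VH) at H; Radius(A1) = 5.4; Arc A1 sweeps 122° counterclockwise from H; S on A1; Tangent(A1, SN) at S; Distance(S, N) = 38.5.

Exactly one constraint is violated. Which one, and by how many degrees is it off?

Tangent(A1, SN) at S — off by 3.00°.

V = (0.00, 0.00) ✓; V.y = 0.00, H.y = 0.00 ✓; |VH| = 44.90 ✓; ∠(FH, HV) = 90.00° ✓; |FH| = 5.400 ✓; bearing(F→S) − bearing(F→H) = 122.0° ✓; |FS| = 5.400 ✓; ∠(FS, SN) = 93.00° ✗; |SN| = 38.50 ✓.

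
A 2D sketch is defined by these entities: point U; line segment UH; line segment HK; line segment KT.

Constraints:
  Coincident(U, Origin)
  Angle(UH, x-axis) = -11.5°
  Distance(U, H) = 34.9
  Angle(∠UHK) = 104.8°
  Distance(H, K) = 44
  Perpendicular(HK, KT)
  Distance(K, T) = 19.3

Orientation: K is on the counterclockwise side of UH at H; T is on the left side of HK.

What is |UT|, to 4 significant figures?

54.85

U is at the origin; UH runs at -11.5° with length 34.9, so H = 34.9·(cos -11.5°, sin -11.5°) = (34.20, -6.958). ∠UHK = 104.8°, so HK runs at -11.5° + (180° − 104.8°) = 63.70° from the x-axis; with |HK| = 44.0, K = H + 44.0·(cos 63.70°, sin 63.70°) = (53.69, 32.49). HK is perpendicular to KT; with |KT| = 19.3 on the left of HK, T = K + 19.3·(-0.8965, 0.4431) = (36.39, 41.04). Then |UT| = |T − U| = 54.85.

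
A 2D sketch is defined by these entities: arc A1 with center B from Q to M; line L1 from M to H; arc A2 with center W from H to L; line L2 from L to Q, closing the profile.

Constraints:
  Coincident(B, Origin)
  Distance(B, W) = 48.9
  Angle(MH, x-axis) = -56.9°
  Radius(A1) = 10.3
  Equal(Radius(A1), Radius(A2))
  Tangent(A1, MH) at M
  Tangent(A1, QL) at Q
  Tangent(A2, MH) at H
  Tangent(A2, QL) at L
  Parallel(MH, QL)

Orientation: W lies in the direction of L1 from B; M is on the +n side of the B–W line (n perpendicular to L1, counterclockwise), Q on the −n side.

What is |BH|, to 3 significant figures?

50.0

The slot axis is L1's direction at -56.9°, so u = (cos -56.9°, sin -56.9°) = (0.546, -0.838) and n = (−sin -56.9°, cos -56.9°) = (0.838, 0.546). B is at the origin and W lies 48.9 along u from B, so W = 48.9·u = (26.7, -41.0). Tangency of A1 to both parallel lines with radius 10.3 puts M and Q at B ± 10.3·n: M = (8.63, 5.62), Q = (-8.63, -5.62). Equal radii place H and L the same way about W: H = W + 10.3·n = (35.3, -35.3), L = W − 10.3·n = (18.1, -46.6). Then |BH| = |H − B| = 50.0.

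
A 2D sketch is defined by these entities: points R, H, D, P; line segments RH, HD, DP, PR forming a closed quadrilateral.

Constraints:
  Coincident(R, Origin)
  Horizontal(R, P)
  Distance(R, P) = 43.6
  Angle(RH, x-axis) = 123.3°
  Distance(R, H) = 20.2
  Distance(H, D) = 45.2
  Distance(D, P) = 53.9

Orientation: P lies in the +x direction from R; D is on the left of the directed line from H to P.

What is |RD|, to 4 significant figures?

53.13

R is at the origin; RP is horizontal with |RP| = 43.6 and P in +x, so P = (43.6, 0). RH runs at 123.3° with |RH| = 20.2, so H = (-11.09, 16.88). D is determined by |HD| = 45.2 and |DP| = 53.9 together: it lies at the intersection of circle(H, 45.2) and circle(P, 53.9). With |HP| = 57.24, the foot of the radical line on HP is 21.09 from H and the perpendicular offset is √(45.2² − 21.09²) = 39.98. Taking the left-of-HP solution: D = (20.85, 48.86).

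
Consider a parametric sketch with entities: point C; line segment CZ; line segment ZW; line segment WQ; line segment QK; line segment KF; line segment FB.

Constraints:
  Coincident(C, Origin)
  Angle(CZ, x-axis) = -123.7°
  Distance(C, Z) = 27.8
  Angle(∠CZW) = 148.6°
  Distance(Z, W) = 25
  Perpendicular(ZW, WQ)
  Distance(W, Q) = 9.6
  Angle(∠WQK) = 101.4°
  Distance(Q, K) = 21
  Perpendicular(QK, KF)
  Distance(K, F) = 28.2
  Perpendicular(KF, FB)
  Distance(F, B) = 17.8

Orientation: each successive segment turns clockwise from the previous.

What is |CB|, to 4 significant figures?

51.17

C is at the origin; CZ runs at -123.7° with length 27.8, so Z = (-15.42, -23.13). ∠CZW = 148.6° gives ZW at -155.1° from the x-axis; with |ZW| = 25.0, W = (-38.10, -33.65). ZW is perpendicular to WQ, so WQ runs at 114.9°; with |WQ| = 9.6, Q = (-42.14, -24.95). ∠WQK = 101.4° gives QK at 36.30° from the x-axis; with |QK| = 21.0, K = (-25.22, -12.51). QK ⟂ KF, so KF runs at -53.70°; with |KF| = 28.2, F = (-8.523, -35.24). KF is perpendicular to FB, so FB runs at -143.7°; with |FB| = 17.8, B = (-22.87, -45.78). Then |CB| = |B − C| = 51.17.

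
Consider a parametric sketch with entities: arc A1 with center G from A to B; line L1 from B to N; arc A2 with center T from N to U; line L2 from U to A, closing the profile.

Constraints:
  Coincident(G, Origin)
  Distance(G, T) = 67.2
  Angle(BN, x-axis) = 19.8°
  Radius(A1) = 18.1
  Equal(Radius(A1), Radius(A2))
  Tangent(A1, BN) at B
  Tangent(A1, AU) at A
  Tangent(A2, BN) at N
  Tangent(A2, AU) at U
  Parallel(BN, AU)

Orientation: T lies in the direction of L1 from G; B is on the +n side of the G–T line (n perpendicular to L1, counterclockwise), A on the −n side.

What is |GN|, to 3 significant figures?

69.6

The slot axis is L1's direction at 19.8°, so u = (cos 19.8°, sin 19.8°) = (0.941, 0.339) and n = (−sin 19.8°, cos 19.8°) = (-0.339, 0.941). G is at the origin and T lies 67.2 along u from G, so T = 67.2·u = (63.2, 22.8). Tangency of A1 to both parallel lines with radius 18.1 puts B and A at G ± 18.1·n: B = (-6.13, 17.0), A = (6.13, -17.0). Equal radii place N and U the same way about T: N = T + 18.1·n = (57.1, 39.8), U = T − 18.1·n = (69.4, 5.73). Then |GN| = |N − G| = 69.6.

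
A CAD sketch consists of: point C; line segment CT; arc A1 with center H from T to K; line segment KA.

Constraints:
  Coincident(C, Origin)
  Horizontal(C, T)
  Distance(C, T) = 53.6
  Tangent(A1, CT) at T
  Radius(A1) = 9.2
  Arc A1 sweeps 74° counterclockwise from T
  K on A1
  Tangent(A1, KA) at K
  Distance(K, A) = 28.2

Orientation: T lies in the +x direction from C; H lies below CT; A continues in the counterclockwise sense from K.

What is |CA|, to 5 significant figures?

50.083

C is at the origin; CT is horizontal with |CT| = 53.6 and T on the +x side, so T = (53.600, 0.0000). A1 meets CT tangentially, so HT is at right angles to CT, so H = T + (0, -9.2) = (53.600, -9.2000). On A1, T sits at bearing 90° from H; a 74° counterclockwise sweep puts K at bearing 164°, so K = H + 9.2·(cos 164°, sin 164°) = (44.756, -6.6641). Since A1 is tangent to KA there, HK ⟂ KA, so KA runs along (−sin 164°, cos 164°); with |KA| = 28.2, A = (36.983, -33.772). Then |CA| = |A − C| = 50.083.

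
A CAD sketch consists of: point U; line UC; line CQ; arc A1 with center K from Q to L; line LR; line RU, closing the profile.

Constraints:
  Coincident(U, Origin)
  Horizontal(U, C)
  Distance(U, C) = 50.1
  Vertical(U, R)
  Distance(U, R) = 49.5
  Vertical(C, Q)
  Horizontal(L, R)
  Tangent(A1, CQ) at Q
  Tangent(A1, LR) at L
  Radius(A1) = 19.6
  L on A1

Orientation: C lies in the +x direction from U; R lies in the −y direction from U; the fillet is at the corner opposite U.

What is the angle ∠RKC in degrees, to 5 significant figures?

155.97°

U is at the origin; UC is horizontal with |UC| = 50.1 and C on the +x side, so C = (50.100, 0.0000). UR is vertical with |UR| = 49.5 and R on the −y side, so R = (0.0000, -49.500). The virtual corner opposite U is at (50.100, -49.500). Since A1 is tangent to CQ there, KQ ⟂ CQ and the tangent condition forces KL to be normal to LR, with radius 19.6, so the center K sits 19.6 in from both sides at K = (30.500, -29.900). Then cos ∠RKC = KR·KC / (|KR||KC|), giving 155.97°.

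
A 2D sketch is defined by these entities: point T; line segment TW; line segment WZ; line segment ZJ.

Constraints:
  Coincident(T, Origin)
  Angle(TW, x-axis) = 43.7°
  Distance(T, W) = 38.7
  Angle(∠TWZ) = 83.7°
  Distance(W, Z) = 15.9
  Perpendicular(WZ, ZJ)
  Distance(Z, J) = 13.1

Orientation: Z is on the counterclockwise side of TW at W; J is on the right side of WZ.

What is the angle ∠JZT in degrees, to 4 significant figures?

163.1°

∠TWZ = 83.7°, so WZ runs at 43.7° + (180° − 83.7°) = 140.0° from the x-axis; with |WZ| = 15.9, Z = W + 15.9·(cos 140.0°, sin 140.0°) = (15.80, 36.96). WZ ⟂ ZJ; with |ZJ| = 13.1 on the right of WZ, J = Z + 13.1·(0.6428, 0.7660) = (24.22, 46.99). Then cos ∠JZT = ZJ·ZT / (|ZJ||ZT|), giving 163.1°.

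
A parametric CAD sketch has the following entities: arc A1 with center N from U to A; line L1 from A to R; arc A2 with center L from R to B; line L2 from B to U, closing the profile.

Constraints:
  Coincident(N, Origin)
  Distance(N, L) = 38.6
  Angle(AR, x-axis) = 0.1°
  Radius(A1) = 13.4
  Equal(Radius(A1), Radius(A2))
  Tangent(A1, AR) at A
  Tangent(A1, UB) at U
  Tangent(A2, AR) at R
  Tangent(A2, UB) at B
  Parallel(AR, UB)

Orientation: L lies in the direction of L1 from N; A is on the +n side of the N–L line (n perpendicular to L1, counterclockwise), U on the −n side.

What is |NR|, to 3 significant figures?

40.9

Tangency of A1 to both parallel lines with radius 13.4 puts A and U at N ± 13.4·n: A = (-0.0234, 13.4), U = (0.0234, -13.4). Equal radii place R and B the same way about L: R = L + 13.4·n = (38.6, 13.5), B = L − 13.4·n = (38.6, -13.3). Then |NR| = |R − N| = 40.9.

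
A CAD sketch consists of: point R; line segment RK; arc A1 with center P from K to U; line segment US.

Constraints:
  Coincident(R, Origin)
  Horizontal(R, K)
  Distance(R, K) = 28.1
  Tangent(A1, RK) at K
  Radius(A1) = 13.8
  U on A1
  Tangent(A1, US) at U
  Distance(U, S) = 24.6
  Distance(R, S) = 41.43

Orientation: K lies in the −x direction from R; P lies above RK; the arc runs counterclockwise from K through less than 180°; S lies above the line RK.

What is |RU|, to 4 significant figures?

20.08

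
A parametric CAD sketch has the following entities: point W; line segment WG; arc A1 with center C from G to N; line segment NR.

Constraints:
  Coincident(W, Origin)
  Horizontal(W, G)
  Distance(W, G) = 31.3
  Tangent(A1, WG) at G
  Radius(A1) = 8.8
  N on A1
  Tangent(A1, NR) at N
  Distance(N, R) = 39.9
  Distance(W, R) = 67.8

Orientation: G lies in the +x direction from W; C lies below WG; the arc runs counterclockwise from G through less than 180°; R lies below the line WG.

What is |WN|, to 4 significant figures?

28.71

Checks: |CG| = 8.800 ✓; |CN| = 8.800 ✓; ∠(CN, NR) = 90.00° ✓; |NR| = 39.90 ✓; |WR| = 67.80 ✓.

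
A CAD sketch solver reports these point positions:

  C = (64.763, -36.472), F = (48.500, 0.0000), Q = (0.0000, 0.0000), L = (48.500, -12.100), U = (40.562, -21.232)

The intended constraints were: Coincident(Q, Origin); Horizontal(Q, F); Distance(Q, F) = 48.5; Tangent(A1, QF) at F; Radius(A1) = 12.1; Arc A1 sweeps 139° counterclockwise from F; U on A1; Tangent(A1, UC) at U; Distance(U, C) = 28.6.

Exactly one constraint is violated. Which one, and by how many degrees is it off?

Tangent(A1, UC) at U — off by 8.80°.

Q = (0.00, 0.00) ✓; Q.y = 0.00, F.y = 0.00 ✓; |QF| = 48.50 ✓; ∠(LF, FQ) = 90.00° ✓; |LF| = 12.10 ✓; bearing(L→U) − bearing(L→F) = 139.0° ✓; |LU| = 12.10 ✓; ∠(LU, UC) = 81.20° ✗; |UC| = 28.60 ✓.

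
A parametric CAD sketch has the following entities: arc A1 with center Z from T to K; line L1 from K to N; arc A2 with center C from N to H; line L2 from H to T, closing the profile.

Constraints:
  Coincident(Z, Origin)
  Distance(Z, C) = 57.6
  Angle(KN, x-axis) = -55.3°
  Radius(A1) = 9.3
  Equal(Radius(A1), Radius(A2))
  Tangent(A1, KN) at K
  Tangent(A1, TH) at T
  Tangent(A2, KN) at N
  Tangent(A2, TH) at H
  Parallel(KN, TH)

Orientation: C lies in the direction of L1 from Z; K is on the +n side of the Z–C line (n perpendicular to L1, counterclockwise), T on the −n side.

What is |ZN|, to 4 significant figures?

58.35

The slot axis is L1's direction at -55.3°, so u = (cos -55.3°, sin -55.3°) = (0.5693, -0.8221) and n = (−sin -55.3°, cos -55.3°) = (0.8221, 0.5693). Z is at the origin and C lies 57.6 along u from Z, so C = 57.6·u = (32.79, -47.36). Tangency of A1 to both parallel lines with radius 9.3 puts K and T at Z ± 9.3·n: K = (7.646, 5.294), T = (-7.646, -5.294). Equal radii place N and H the same way about C: N = C + 9.3·n = (40.44, -42.06), H = C − 9.3·n = (25.14, -52.65). Then |ZN| = |N − Z| = 58.35.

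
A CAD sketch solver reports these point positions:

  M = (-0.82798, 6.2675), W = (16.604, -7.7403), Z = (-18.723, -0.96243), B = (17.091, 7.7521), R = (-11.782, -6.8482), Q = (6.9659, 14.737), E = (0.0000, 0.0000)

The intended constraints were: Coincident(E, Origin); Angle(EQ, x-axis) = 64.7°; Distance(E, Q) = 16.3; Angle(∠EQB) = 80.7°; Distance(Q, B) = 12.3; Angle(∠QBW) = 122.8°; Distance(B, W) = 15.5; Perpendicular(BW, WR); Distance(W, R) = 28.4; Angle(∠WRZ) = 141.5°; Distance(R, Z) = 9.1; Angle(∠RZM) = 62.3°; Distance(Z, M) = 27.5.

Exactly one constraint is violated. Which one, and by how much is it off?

Distance(Z, M) = 27.5 — off by 8.20.

E = (0.00, 0.00) ✓; EQ at 64.70° ✓; |EQ| = 16.30 ✓; ∠EQB = 80.70° ✓; |QB| = 12.30 ✓; ∠QBW = 122.8° ✓; |BW| = 15.50 ✓; ∠(BW, WR) = 90.00° ✓; |WR| = 28.40 ✓; ∠WRZ = 141.5° ✓; |RZ| = 9.101 ✓; ∠RZM = 62.30° ✓; |ZM| = 19.30 ✗.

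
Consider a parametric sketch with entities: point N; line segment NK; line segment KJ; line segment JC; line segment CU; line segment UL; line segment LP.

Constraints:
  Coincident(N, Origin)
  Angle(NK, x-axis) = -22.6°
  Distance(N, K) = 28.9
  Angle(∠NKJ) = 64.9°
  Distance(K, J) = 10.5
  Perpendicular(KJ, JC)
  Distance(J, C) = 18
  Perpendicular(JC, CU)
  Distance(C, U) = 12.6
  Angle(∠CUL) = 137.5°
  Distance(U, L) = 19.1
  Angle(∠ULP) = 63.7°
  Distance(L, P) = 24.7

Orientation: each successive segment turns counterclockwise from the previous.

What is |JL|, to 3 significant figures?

27.2

N is at the origin; NK runs at -22.6° with length 28.9, so K = (26.7, -11.1). ∠NKJ = 64.9° gives KJ at 92.5° from the x-axis; with |KJ| = 10.5, J = (26.2, -0.616). KJ is perpendicular to JC, so JC runs at -178°; with |JC| = 18.0, C = (8.24, -1.40). The perpendicularity gives CU at right angles to JC, so CU runs at -87.5°; with |CU| = 12.6, U = (8.79, -14.0). ∠CUL = 137.5° gives UL at -45.0° from the x-axis; with |UL| = 19.1, L = (22.3, -27.5). Then |JL| = |L − J| = 27.2.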